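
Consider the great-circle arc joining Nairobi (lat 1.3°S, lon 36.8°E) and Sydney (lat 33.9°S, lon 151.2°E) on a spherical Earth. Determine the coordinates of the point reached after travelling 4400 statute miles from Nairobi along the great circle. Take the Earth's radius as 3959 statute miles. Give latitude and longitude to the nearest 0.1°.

≈ lat 33.1°S, lon 95.8°E

Write both endpoints as unit vectors p₁, p₂ with components (cos φ cos λ, cos φ sin λ, sin φ).
The central angle between the endpoints is δ = arccos(p₁·p₂) ≈ 1.907 rad (109.3°). The total great-circle distance is δ·R ≈ 1.907 × 3959 ≈ 7551 mi, so the target fraction is f = 4400/7551 ≈ 0.583.
Interpolate at f ≈ 0.583 with slerp weights a = sin((1−f)δ)/sin δ ≈ 0.757, b = sin(fδ)/sin δ ≈ 0.950.
p = a·p₁ + b·p₂ ≈ (-0.085, 0.833, -0.547); φ = arcsin(p_z) ≈ -33.15°, λ = atan2(p_y, p_x) ≈ 95.81°.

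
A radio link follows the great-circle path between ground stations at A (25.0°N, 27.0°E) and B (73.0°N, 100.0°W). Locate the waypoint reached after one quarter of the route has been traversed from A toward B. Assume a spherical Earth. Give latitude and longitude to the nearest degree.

From cos δ = sin φ₁ sin φ₂ + cos φ₁ cos φ₂ cos Δλ, the central angle is δ ≈ 1.324 rad (75.8°).
Interpolate at f = 1/4 with slerp weights a = sin((1−f)δ)/sin δ ≈ 0.864, b = sin(fδ)/sin δ ≈ 0.335.
p = a·p₁ + b·p₂ ≈ (0.680, 0.259, 0.685); φ = arcsin(p_z) ≈ 43.27°, λ = atan2(p_y, p_x) ≈ 20.83°.

≈ (43°N, 21°E)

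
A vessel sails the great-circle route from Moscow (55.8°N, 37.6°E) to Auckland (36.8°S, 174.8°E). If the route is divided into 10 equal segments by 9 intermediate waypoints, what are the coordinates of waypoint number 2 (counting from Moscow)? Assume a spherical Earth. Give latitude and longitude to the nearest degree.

Convert each endpoint to a unit vector on the sphere (x = cos φ cos λ, y = cos φ sin λ, z = sin φ).
The central angle between the endpoints is δ = arccos(p₁·p₂) ≈ 2.542 rad (145.7°).
Interpolate at f = 2/10 with slerp weights a = sin((1−f)δ)/sin δ ≈ 1.586, b = sin(fδ)/sin δ ≈ 0.863.
p = a·p₁ + b·p₂ ≈ (0.018, 0.607, 0.795); φ = arcsin(p_z) ≈ 52.64°, λ = atan2(p_y, p_x) ≈ 88.28°.

≈ 53°N, 88°E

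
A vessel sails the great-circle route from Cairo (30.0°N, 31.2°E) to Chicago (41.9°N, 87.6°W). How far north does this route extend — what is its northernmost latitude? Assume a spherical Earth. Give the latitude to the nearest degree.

The great circle lies in the plane with unit normal n̂ = (p₁ × p₂)/|p₁ × p₂|.
Here n̂_z ≈ -0.565; the vertex latitude is φ_max = arccos|n̂_z| ≈ 55.6°.

≈ 56°N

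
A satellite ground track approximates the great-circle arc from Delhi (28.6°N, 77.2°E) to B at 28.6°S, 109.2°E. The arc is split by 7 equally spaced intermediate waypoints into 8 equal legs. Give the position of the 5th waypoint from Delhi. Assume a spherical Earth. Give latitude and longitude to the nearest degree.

Convert each endpoint to a unit vector on the sphere (x = cos φ cos λ, y = cos φ sin λ, z = sin φ).
The central angle between the endpoints is δ = arccos(p₁·p₂) ≈ 1.132 rad (64.9°).
Interpolate at f = 5/8 with slerp weights a = sin((1−f)δ)/sin δ ≈ 0.455, b = sin(fδ)/sin δ ≈ 0.718.
p = a·p₁ + b·p₂ ≈ (-0.119, 0.985, -0.126); φ = arcsin(p_z) ≈ -7.23°, λ = atan2(p_y, p_x) ≈ 96.88°.

≈ 7°S, 97°E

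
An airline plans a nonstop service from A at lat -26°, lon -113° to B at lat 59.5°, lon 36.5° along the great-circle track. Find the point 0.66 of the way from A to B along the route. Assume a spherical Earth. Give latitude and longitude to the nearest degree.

≈ lat 57°, lon -65°

Write both endpoints as unit vectors p₁, p₂ with components (cos φ cos λ, cos φ sin λ, sin φ).
The central angle between the endpoints is δ = arccos(p₁·p₂) ≈ 2.451 rad (140.4°).
Interpolate at f = 0.66 with slerp weights a = sin((1−f)δ)/sin δ ≈ 1.162, b = sin(fδ)/sin δ ≈ 1.568.
p = a·p₁ + b·p₂ ≈ (0.232, -0.488, 0.842); φ = arcsin(p_z) ≈ 57.31°, λ = atan2(p_y, p_x) ≈ -64.59°.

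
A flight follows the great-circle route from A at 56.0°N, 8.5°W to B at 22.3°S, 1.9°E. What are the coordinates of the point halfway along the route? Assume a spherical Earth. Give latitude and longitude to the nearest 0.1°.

≈ 16.9°N, 2.0°W

Write both endpoints as unit vectors p₁, p₂ with components (cos φ cos λ, cos φ sin λ, sin φ).
The central angle between the endpoints is δ = arccos(p₁·p₂) ≈ 1.375 rad (78.8°).
Interpolate at f = 1/2 with slerp weights a = sin((1−f)δ)/sin δ ≈ 0.647, b = sin(fδ)/sin δ ≈ 0.647.
p = a·p₁ + b·p₂ ≈ (0.956, -0.034, 0.291); φ = arcsin(p_z) ≈ 16.91°, λ = atan2(p_y, p_x) ≈ -2.01°.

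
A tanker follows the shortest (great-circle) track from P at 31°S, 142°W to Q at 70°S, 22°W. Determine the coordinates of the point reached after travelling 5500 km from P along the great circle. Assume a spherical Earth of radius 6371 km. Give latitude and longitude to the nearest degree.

Write both endpoints as unit vectors p₁, p₂ with components (cos φ cos λ, cos φ sin λ, sin φ).
The central angle between the endpoints is δ = arccos(p₁·p₂) ≈ 1.227 rad (70.3°). The total great-circle distance is δ·R ≈ 1.227 × 6371 ≈ 7815 km, so the target fraction is f = 5500/7815 ≈ 0.704.
Interpolate at f ≈ 0.704 with slerp weights a = sin((1−f)δ)/sin δ ≈ 0.378, b = sin(fδ)/sin δ ≈ 0.807.
p = a·p₁ + b·p₂ ≈ (0.001, -0.303, -0.953); φ = arcsin(p_z) ≈ -72.38°, λ = atan2(p_y, p_x) ≈ -89.81°.

≈ 72°S, 90°W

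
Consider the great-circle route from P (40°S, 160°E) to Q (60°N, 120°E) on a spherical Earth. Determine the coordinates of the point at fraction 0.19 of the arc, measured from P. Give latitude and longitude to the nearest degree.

From cos δ = sin φ₁ sin φ₂ + cos φ₁ cos φ₂ cos Δλ, the central angle is δ ≈ 1.837 rad (105.3°).
Interpolate at f = 0.19 with slerp weights a = sin((1−f)δ)/sin δ ≈ 1.033, b = sin(fδ)/sin δ ≈ 0.355.
p = a·p₁ + b·p₂ ≈ (-0.832, 0.424, -0.357); φ = arcsin(p_z) ≈ -20.92°, λ = atan2(p_y, p_x) ≈ 152.99°.

≈ (21°S, 153°E)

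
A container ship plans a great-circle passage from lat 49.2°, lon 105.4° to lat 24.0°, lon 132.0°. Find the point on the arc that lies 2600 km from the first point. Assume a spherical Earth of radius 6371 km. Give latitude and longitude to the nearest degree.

≈ lat 32°, lon 126°

The haversine formula gives a central angle δ ≈ 0.570 rad (32.7°) between the endpoints. The total great-circle distance is δ·R ≈ 0.570 × 6371 ≈ 3634 km, so the target fraction is f = 2600/3634 ≈ 0.715.
Interpolate at f ≈ 0.715 with slerp weights a = sin((1−f)δ)/sin δ ≈ 0.299, b = sin(fδ)/sin δ ≈ 0.735.
p = a·p₁ + b·p₂ ≈ (-0.501, 0.687, 0.526); φ = arcsin(p_z) ≈ 31.70°, λ = atan2(p_y, p_x) ≈ 126.09°.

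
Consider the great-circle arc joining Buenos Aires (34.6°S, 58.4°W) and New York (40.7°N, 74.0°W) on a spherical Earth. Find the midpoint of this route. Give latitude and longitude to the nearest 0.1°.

≈ 3.1°N, 65.9°W

Write both endpoints as unit vectors p₁, p₂ with components (cos φ cos λ, cos φ sin λ, sin φ).
The central angle between the endpoints is δ = arccos(p₁·p₂) ≈ 1.338 rad (76.7°).
Interpolate at f = 1/2 with slerp weights a = sin((1−f)δ)/sin δ ≈ 0.637, b = sin(fδ)/sin δ ≈ 0.637.
p = a·p₁ + b·p₂ ≈ (0.408, -0.911, 0.054); φ = arcsin(p_z) ≈ 3.08°, λ = atan2(p_y, p_x) ≈ -65.88°.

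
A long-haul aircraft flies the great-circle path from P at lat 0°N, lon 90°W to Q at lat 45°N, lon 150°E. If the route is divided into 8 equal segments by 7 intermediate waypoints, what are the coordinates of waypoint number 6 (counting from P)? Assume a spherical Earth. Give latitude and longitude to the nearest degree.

≈ lat 49°N, lon 169°W

From cos δ = sin φ₁ sin φ₂ + cos φ₁ cos φ₂ cos Δλ, the central angle is δ ≈ 1.932 rad (110.7°).
Interpolate at f = 6/8 with slerp weights a = sin((1−f)δ)/sin δ ≈ 0.497, b = sin(fδ)/sin δ ≈ 1.061.
p = a·p₁ + b·p₂ ≈ (-0.650, -0.121, 0.750); φ = arcsin(p_z) ≈ 48.62°, λ = atan2(p_y, p_x) ≈ -169.42°.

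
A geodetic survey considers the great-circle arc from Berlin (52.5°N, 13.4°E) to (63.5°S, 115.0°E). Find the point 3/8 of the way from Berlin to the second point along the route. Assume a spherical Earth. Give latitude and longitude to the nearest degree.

Convert each endpoint to a unit vector on the sphere (x = cos φ cos λ, y = cos φ sin λ, z = sin φ).
The central angle between the endpoints is δ = arccos(p₁·p₂) ≈ 2.441 rad (139.9°).
Interpolate at f = 3/8 with slerp weights a = sin((1−f)δ)/sin δ ≈ 1.550, b = sin(fδ)/sin δ ≈ 1.230.
p = a·p₁ + b·p₂ ≈ (0.686, 0.716, 0.129); φ = arcsin(p_z) ≈ 7.40°, λ = atan2(p_y, p_x) ≈ 46.23°.

≈ (7°N, 46°E)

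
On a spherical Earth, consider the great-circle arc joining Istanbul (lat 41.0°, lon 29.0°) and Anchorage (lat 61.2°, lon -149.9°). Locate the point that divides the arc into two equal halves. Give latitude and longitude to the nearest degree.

≈ lat 80°, lon 27°

From cos δ = sin φ₁ sin φ₂ + cos φ₁ cos φ₂ cos Δλ, the central angle is δ ≈ 1.358 rad (77.8°).
Interpolate at f = 1/2 with slerp weights a = sin((1−f)δ)/sin δ ≈ 0.642, b = sin(fδ)/sin δ ≈ 0.642.
p = a·p₁ + b·p₂ ≈ (0.156, 0.080, 0.984); φ = arcsin(p_z) ≈ 79.89°, λ = atan2(p_y, p_x) ≈ 27.06°.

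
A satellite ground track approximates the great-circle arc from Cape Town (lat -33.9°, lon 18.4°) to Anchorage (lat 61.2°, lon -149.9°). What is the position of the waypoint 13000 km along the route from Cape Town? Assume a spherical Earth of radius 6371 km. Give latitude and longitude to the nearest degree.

Write both endpoints as unit vectors p₁, p₂ with components (cos φ cos λ, cos φ sin λ, sin φ).
The central angle between the endpoints is δ = arccos(p₁·p₂) ≈ 2.647 rad (151.7°). The total great-circle distance is δ·R ≈ 2.647 × 6371 ≈ 16866 km, so the target fraction is f = 13000/16866 ≈ 0.771.
Interpolate at f ≈ 0.771 with slerp weights a = sin((1−f)δ)/sin δ ≈ 1.202, b = sin(fδ)/sin δ ≈ 1.880.
p = a·p₁ + b·p₂ ≈ (0.163, -0.139, 0.977); φ = arcsin(p_z) ≈ 77.61°, λ = atan2(p_y, p_x) ≈ -40.45°.

≈ lat 78°, lon -40°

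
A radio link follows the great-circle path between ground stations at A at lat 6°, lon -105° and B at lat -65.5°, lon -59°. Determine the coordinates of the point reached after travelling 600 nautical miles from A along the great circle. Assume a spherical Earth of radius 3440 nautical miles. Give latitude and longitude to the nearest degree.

≈ lat -4°, lon -102°

Write both endpoints as unit vectors p₁, p₂ with components (cos φ cos λ, cos φ sin λ, sin φ).
The central angle between the endpoints is δ = arccos(p₁·p₂) ≈ 1.378 rad (79.0°). The total great-circle distance is δ·R ≈ 1.378 × 3440 ≈ 4741 nmi, so the target fraction is f = 600/4741 ≈ 0.127.
Interpolate at f ≈ 0.127 with slerp weights a = sin((1−f)δ)/sin δ ≈ 0.951, b = sin(fδ)/sin δ ≈ 0.177.
p = a·p₁ + b·p₂ ≈ (-0.207, -0.976, -0.061); φ = arcsin(p_z) ≈ -3.52°, λ = atan2(p_y, p_x) ≈ -101.97°.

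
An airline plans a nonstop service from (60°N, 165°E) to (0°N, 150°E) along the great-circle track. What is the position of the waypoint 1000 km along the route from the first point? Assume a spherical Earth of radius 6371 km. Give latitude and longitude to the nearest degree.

From cos δ = sin φ₁ sin φ₂ + cos φ₁ cos φ₂ cos Δλ, the central angle is δ ≈ 1.067 rad (61.1°). The total great-circle distance is δ·R ≈ 1.067 × 6371 ≈ 6796 km, so the target fraction is f = 1000/6796 ≈ 0.147.
Interpolate at f ≈ 0.147 with slerp weights a = sin((1−f)δ)/sin δ ≈ 0.901, b = sin(fδ)/sin δ ≈ 0.179.
p = a·p₁ + b·p₂ ≈ (-0.590, 0.206, 0.781); φ = arcsin(p_z) ≈ 51.33°, λ = atan2(p_y, p_x) ≈ 160.76°.

≈ (51°N, 161°E)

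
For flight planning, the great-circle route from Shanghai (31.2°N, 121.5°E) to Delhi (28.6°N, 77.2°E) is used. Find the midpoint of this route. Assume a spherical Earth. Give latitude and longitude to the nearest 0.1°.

Convert each endpoint to a unit vector on the sphere (x = cos φ cos λ, y = cos φ sin λ, z = sin φ).
The central angle between the endpoints is δ = arccos(p₁·p₂) ≈ 0.667 rad (38.2°).
Interpolate at f = 1/2 with slerp weights a = sin((1−f)δ)/sin δ ≈ 0.529, b = sin(fδ)/sin δ ≈ 0.529.
p = a·p₁ + b·p₂ ≈ (-0.134, 0.839, 0.527); φ = arcsin(p_z) ≈ 31.83°, λ = atan2(p_y, p_x) ≈ 99.05°.

≈ (31.8°N, 99.0°E)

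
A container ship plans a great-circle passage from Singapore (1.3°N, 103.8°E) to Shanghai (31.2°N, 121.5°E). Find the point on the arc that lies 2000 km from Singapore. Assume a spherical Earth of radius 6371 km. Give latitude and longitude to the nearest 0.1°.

The haversine formula gives a central angle δ ≈ 0.598 rad (34.3°) between the endpoints. The total great-circle distance is δ·R ≈ 0.598 × 6371 ≈ 3810 km, so the target fraction is f = 2000/3810 ≈ 0.525.
Interpolate at f ≈ 0.525 with slerp weights a = sin((1−f)δ)/sin δ ≈ 0.498, b = sin(fδ)/sin δ ≈ 0.548.
p = a·p₁ + b·p₂ ≈ (-0.364, 0.883, 0.295); φ = arcsin(p_z) ≈ 17.18°, λ = atan2(p_y, p_x) ≈ 112.39°.

≈ 17.2°N, 112.4°E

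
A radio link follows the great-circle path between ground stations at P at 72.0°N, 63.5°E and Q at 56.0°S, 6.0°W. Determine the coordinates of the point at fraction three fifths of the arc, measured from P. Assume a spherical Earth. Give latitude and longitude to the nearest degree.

≈ 4°S, 14°E

From cos δ = sin φ₁ sin φ₂ + cos φ₁ cos φ₂ cos Δλ, the central angle is δ ≈ 2.386 rad (136.7°).
Interpolate at f = 3/5 with slerp weights a = sin((1−f)δ)/sin δ ≈ 1.190, b = sin(fδ)/sin δ ≈ 1.444.
p = a·p₁ + b·p₂ ≈ (0.967, 0.245, -0.066); φ = arcsin(p_z) ≈ -3.76°, λ = atan2(p_y, p_x) ≈ 14.20°.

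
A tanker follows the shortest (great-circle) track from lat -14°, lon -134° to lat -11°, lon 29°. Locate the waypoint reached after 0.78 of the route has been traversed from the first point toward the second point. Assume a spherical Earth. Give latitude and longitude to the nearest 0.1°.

≈ lat -36.9°, lon 6.4°

Write both endpoints as unit vectors p₁, p₂ with components (cos φ cos λ, cos φ sin λ, sin φ).
The central angle between the endpoints is δ = arccos(p₁·p₂) ≈ 2.615 rad (149.8°).
Interpolate at f = 0.78 with slerp weights a = sin((1−f)δ)/sin δ ≈ 1.083, b = sin(fδ)/sin δ ≈ 1.776.
p = a·p₁ + b·p₂ ≈ (0.794, 0.089, -0.601); φ = arcsin(p_z) ≈ -36.93°, λ = atan2(p_y, p_x) ≈ 6.39°.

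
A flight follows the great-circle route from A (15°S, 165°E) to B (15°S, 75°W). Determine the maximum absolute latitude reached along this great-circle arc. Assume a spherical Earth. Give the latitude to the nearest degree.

≈ 28°S

The great circle lies in the plane with unit normal n̂ = (p₁ × p₂)/|p₁ × p₂|.
Here n̂_z ≈ +0.881; the vertex latitude is φ_max = arccos|n̂_z| ≈ 28.2°.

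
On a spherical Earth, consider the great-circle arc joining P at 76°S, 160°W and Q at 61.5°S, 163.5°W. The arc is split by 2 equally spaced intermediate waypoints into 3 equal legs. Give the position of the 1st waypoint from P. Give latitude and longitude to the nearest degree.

≈ 71°S, 162°W

Write both endpoints as unit vectors p₁, p₂ with components (cos φ cos λ, cos φ sin λ, sin φ).
The central angle between the endpoints is δ = arccos(p₁·p₂) ≈ 0.254 rad (14.5°).
Interpolate at f = 1/3 with slerp weights a = sin((1−f)δ)/sin δ ≈ 0.671, b = sin(fδ)/sin δ ≈ 0.337.
p = a·p₁ + b·p₂ ≈ (-0.306, -0.101, -0.947); φ = arcsin(p_z) ≈ -71.17°, λ = atan2(p_y, p_x) ≈ -161.74°.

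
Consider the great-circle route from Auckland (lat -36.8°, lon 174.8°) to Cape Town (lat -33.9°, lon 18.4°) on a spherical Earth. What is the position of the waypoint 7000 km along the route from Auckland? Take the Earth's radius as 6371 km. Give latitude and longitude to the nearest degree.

≈ lat -70°, lon 61°

From cos δ = sin φ₁ sin φ₂ + cos φ₁ cos φ₂ cos Δλ, the central angle is δ ≈ 1.849 rad (106.0°). The total great-circle distance is δ·R ≈ 1.849 × 6371 ≈ 11782 km, so the target fraction is f = 7000/11782 ≈ 0.594.
Interpolate at f ≈ 0.594 with slerp weights a = sin((1−f)δ)/sin δ ≈ 0.709, b = sin(fδ)/sin δ ≈ 0.926.
p = a·p₁ + b·p₂ ≈ (0.164, 0.294, -0.942); φ = arcsin(p_z) ≈ -70.32°, λ = atan2(p_y, p_x) ≈ 60.88°.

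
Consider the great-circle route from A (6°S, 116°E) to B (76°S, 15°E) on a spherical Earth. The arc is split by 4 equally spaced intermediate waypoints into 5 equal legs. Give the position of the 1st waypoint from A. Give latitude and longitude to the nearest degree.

Convert each endpoint to a unit vector on the sphere (x = cos φ cos λ, y = cos φ sin λ, z = sin φ).
The central angle between the endpoints is δ = arccos(p₁·p₂) ≈ 1.515 rad (86.8°).
Interpolate at f = 1/5 with slerp weights a = sin((1−f)δ)/sin δ ≈ 0.938, b = sin(fδ)/sin δ ≈ 0.299.
p = a·p₁ + b·p₂ ≈ (-0.339, 0.857, -0.388); φ = arcsin(p_z) ≈ -22.83°, λ = atan2(p_y, p_x) ≈ 111.58°.

≈ (23°S, 112°E)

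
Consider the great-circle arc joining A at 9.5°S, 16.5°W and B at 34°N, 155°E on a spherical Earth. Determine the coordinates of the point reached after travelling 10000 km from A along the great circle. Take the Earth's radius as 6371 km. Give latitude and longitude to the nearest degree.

Convert each endpoint to a unit vector on the sphere (x = cos φ cos λ, y = cos φ sin λ, z = sin φ).
The central angle between the endpoints is δ = arccos(p₁·p₂) ≈ 2.693 rad (154.3°). The total great-circle distance is δ·R ≈ 2.693 × 6371 ≈ 17156 km, so the target fraction is f = 10000/17156 ≈ 0.583.
Interpolate at f ≈ 0.583 with slerp weights a = sin((1−f)δ)/sin δ ≈ 2.078, b = sin(fδ)/sin δ ≈ 2.305.
p = a·p₁ + b·p₂ ≈ (0.233, 0.226, 0.946); φ = arcsin(p_z) ≈ 71.07°, λ = atan2(p_y, p_x) ≈ 44.05°.

≈ 71°N, 44°E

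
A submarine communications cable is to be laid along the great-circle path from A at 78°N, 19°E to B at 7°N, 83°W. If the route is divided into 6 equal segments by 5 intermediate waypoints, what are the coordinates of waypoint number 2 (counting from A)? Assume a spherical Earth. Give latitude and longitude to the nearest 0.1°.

Write both endpoints as unit vectors p₁, p₂ with components (cos φ cos λ, cos φ sin λ, sin φ).
The central angle between the endpoints is δ = arccos(p₁·p₂) ≈ 1.494 rad (85.6°).
Interpolate at f = 2/6 with slerp weights a = sin((1−f)δ)/sin δ ≈ 0.842, b = sin(fδ)/sin δ ≈ 0.479.
p = a·p₁ + b·p₂ ≈ (0.223, -0.415, 0.882); φ = arcsin(p_z) ≈ 61.87°, λ = atan2(p_y, p_x) ≈ -61.70°.

≈ 61.9°N, 61.7°W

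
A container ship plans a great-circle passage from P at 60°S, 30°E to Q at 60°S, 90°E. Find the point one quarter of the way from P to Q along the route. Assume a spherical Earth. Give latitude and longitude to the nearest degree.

≈ 63°S, 44°E

From cos δ = sin φ₁ sin φ₂ + cos φ₁ cos φ₂ cos Δλ, the central angle is δ ≈ 0.505 rad (29.0°).
Interpolate at f = 1/4 with slerp weights a = sin((1−f)δ)/sin δ ≈ 0.764, b = sin(fδ)/sin δ ≈ 0.260.
p = a·p₁ + b·p₂ ≈ (0.331, 0.321, -0.887); φ = arcsin(p_z) ≈ -62.54°, λ = atan2(p_y, p_x) ≈ 44.14°.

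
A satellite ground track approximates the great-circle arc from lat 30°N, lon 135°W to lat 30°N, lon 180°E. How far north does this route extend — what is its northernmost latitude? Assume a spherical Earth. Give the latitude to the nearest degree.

≈ 32°N

The great circle lies in the plane with unit normal n̂ = (p₁ × p₂)/|p₁ × p₂|.
Here n̂_z ≈ -0.848; the vertex latitude is φ_max = arccos|n̂_z| ≈ 32.0°.
Check via Clairaut: cos φ_max = |cos φ₁| · sin C = cos(30.0°)·sin(78.3°) ≈ 0.848, again giving ≈ 32.0°.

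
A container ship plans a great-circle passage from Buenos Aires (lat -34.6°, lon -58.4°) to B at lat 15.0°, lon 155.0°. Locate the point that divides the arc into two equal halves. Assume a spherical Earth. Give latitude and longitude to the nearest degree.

Write both endpoints as unit vectors p₁, p₂ with components (cos φ cos λ, cos φ sin λ, sin φ).
The central angle between the endpoints is δ = arccos(p₁·p₂) ≈ 2.516 rad (144.2°).
Interpolate at f = 1/2 with slerp weights a = sin((1−f)δ)/sin δ ≈ 1.625, b = sin(fδ)/sin δ ≈ 1.625.
p = a·p₁ + b·p₂ ≈ (-0.722, -0.476, -0.502); φ = arcsin(p_z) ≈ -30.15°, λ = atan2(p_y, p_x) ≈ -146.60°.

≈ lat -30°, lon -147°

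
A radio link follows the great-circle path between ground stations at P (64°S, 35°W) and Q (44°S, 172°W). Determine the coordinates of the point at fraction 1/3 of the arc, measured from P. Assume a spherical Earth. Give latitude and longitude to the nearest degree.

≈ (76°S, 95°W)

Convert each endpoint to a unit vector on the sphere (x = cos φ cos λ, y = cos φ sin λ, z = sin φ).
The central angle between the endpoints is δ = arccos(p₁·p₂) ≈ 1.166 rad (66.8°).
Interpolate at f = 1/3 with slerp weights a = sin((1−f)δ)/sin δ ≈ 0.763, b = sin(fδ)/sin δ ≈ 0.412.
p = a·p₁ + b·p₂ ≈ (-0.020, -0.233, -0.972); φ = arcsin(p_z) ≈ -76.47°, λ = atan2(p_y, p_x) ≈ -94.82°.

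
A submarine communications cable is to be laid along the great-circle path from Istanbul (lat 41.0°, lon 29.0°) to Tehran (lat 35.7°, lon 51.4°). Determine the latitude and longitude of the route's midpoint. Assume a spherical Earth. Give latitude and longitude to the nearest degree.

≈ lat 39°, lon 41°

The haversine formula gives a central angle δ ≈ 0.319 rad (18.3°) between the endpoints.
Interpolate at f = 1/2 with slerp weights a = sin((1−f)δ)/sin δ ≈ 0.506, b = sin(fδ)/sin δ ≈ 0.506.
p = a·p₁ + b·p₂ ≈ (0.591, 0.507, 0.628); φ = arcsin(p_z) ≈ 38.89°, λ = atan2(p_y, p_x) ≈ 40.62°.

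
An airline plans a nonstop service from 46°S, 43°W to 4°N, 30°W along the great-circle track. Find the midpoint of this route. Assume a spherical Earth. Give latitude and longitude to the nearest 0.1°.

Write both endpoints as unit vectors p₁, p₂ with components (cos φ cos λ, cos φ sin λ, sin φ).
The central angle between the endpoints is δ = arccos(p₁·p₂) ≈ 0.896 rad (51.3°).
Interpolate at f = 1/2 with slerp weights a = sin((1−f)δ)/sin δ ≈ 0.555, b = sin(fδ)/sin δ ≈ 0.555.
p = a·p₁ + b·p₂ ≈ (0.761, -0.539, -0.360); φ = arcsin(p_z) ≈ -21.12°, λ = atan2(p_y, p_x) ≈ -35.33°.

≈ 21.1°S, 35.3°W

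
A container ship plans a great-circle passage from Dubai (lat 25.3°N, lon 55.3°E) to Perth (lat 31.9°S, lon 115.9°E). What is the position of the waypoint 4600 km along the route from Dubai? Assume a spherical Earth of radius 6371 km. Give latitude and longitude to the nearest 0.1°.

The haversine formula gives a central angle δ ≈ 1.419 rad (81.3°) between the endpoints. The total great-circle distance is δ·R ≈ 1.419 × 6371 ≈ 9042 km, so the target fraction is f = 4600/9042 ≈ 0.509.
Interpolate at f ≈ 0.509 with slerp weights a = sin((1−f)δ)/sin δ ≈ 0.650, b = sin(fδ)/sin δ ≈ 0.669.
p = a·p₁ + b·p₂ ≈ (0.086, 0.993, -0.076); φ = arcsin(p_z) ≈ -4.34°, λ = atan2(p_y, p_x) ≈ 85.03°.

≈ lat 4.3°S, lon 85.0°E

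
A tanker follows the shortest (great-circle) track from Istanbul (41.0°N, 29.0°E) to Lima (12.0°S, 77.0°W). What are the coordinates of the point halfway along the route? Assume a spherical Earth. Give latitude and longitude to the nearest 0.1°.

≈ 23.0°N, 33.7°W

Write both endpoints as unit vectors p₁, p₂ with components (cos φ cos λ, cos φ sin λ, sin φ).
The central angle between the endpoints is δ = arccos(p₁·p₂) ≈ 1.918 rad (109.9°).
Interpolate at f = 1/2 with slerp weights a = sin((1−f)δ)/sin δ ≈ 0.870, b = sin(fδ)/sin δ ≈ 0.870.
p = a·p₁ + b·p₂ ≈ (0.766, -0.511, 0.390); φ = arcsin(p_z) ≈ 22.96°, λ = atan2(p_y, p_x) ≈ -33.71°.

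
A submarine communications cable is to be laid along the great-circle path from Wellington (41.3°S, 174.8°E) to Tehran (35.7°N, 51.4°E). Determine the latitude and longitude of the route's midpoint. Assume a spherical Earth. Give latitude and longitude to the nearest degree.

From cos δ = sin φ₁ sin φ₂ + cos φ₁ cos φ₂ cos Δλ, the central angle is δ ≈ 2.376 rad (136.1°).
Interpolate at f = 1/2 with slerp weights a = sin((1−f)δ)/sin δ ≈ 1.339, b = sin(fδ)/sin δ ≈ 1.339.
p = a·p₁ + b·p₂ ≈ (-0.323, 0.941, -0.102); φ = arcsin(p_z) ≈ -5.87°, λ = atan2(p_y, p_x) ≈ 108.97°.

≈ (6°S, 109°E)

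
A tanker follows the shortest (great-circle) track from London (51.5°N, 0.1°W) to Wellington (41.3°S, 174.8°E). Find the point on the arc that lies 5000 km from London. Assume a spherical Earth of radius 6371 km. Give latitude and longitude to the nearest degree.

≈ (75°N, 107°E)

From cos δ = sin φ₁ sin φ₂ + cos φ₁ cos φ₂ cos Δλ, the central angle is δ ≈ 2.953 rad (169.2°). The total great-circle distance is δ·R ≈ 2.953 × 6371 ≈ 18816 km, so the target fraction is f = 5000/18816 ≈ 0.266.
Interpolate at f ≈ 0.266 with slerp weights a = sin((1−f)δ)/sin δ ≈ 4.418, b = sin(fδ)/sin δ ≈ 3.777.
p = a·p₁ + b·p₂ ≈ (-0.076, 0.252, 0.965); φ = arcsin(p_z) ≈ 74.72°, λ = atan2(p_y, p_x) ≈ 106.70°.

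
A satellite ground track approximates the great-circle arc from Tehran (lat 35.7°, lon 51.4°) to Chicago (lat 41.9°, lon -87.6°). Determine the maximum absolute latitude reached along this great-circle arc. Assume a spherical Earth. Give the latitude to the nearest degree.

The great circle lies in the plane with unit normal n̂ = (p₁ × p₂)/|p₁ × p₂|.
Here n̂_z ≈ -0.397; the vertex latitude is φ_max = arccos|n̂_z| ≈ 66.6°.
Check via Clairaut: cos φ_max = |cos φ₁| · sin C = cos(35.7°)·sin(29.3°) ≈ 0.397, again giving ≈ 66.6°.

≈ 67°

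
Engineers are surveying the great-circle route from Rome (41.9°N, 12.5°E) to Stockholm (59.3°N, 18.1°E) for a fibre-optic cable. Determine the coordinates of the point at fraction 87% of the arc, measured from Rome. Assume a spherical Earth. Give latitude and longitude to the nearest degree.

≈ 57°N, 17°E

The haversine formula gives a central angle δ ≈ 0.310 rad (17.7°) between the endpoints.
Interpolate at f = 0.87 with slerp weights a = sin((1−f)δ)/sin δ ≈ 0.132, b = sin(fδ)/sin δ ≈ 0.873.
p = a·p₁ + b·p₂ ≈ (0.520, 0.160, 0.839); φ = arcsin(p_z) ≈ 57.06°, λ = atan2(p_y, p_x) ≈ 17.09°.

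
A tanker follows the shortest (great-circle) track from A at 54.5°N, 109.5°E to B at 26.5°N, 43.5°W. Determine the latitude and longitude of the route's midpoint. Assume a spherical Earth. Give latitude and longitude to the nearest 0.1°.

≈ 69.9°N, 8.6°W

Convert each endpoint to a unit vector on the sphere (x = cos φ cos λ, y = cos φ sin λ, z = sin φ).
The central angle between the endpoints is δ = arccos(p₁·p₂) ≈ 1.671 rad (95.7°).
Interpolate at f = 1/2 with slerp weights a = sin((1−f)δ)/sin δ ≈ 0.745, b = sin(fδ)/sin δ ≈ 0.745.
p = a·p₁ + b·p₂ ≈ (0.339, -0.051, 0.939); φ = arcsin(p_z) ≈ 69.93°, λ = atan2(p_y, p_x) ≈ -8.57°.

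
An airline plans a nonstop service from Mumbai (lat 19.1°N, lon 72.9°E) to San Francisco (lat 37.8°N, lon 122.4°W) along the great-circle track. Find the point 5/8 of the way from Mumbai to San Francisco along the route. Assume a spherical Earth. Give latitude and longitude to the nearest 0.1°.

≈ lat 75.6°N, lon 179.3°W

Write both endpoints as unit vectors p₁, p₂ with components (cos φ cos λ, cos φ sin λ, sin φ).
The central angle between the endpoints is δ = arccos(p₁·p₂) ≈ 2.117 rad (121.3°).
Interpolate at f = 5/8 with slerp weights a = sin((1−f)δ)/sin δ ≈ 0.835, b = sin(fδ)/sin δ ≈ 1.135.
p = a·p₁ + b·p₂ ≈ (-0.249, -0.003, 0.969); φ = arcsin(p_z) ≈ 75.61°, λ = atan2(p_y, p_x) ≈ -179.26°.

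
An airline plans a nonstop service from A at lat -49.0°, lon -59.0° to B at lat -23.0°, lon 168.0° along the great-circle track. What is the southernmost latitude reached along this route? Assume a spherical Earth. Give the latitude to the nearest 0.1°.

The great circle lies in the plane with unit normal n̂ = (p₁ × p₂)/|p₁ × p₂|.
Here n̂_z ≈ -0.445; the vertex latitude is φ_max = arccos|n̂_z| ≈ 63.6°.
Check via Clairaut: cos φ_max = |cos φ₁| · sin C = cos(49.0°)·sin(137.3°) ≈ 0.445, again giving ≈ 63.6°.

≈ -63.6°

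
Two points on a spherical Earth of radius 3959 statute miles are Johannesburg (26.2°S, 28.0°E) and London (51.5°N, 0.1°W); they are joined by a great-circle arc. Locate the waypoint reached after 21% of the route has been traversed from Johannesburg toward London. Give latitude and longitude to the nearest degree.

Write both endpoints as unit vectors p₁, p₂ with components (cos φ cos λ, cos φ sin λ, sin φ).
The central angle between the endpoints is δ = arccos(p₁·p₂) ≈ 1.423 rad (81.5°).
Interpolate at f = 0.21 with slerp weights a = sin((1−f)δ)/sin δ ≈ 0.912, b = sin(fδ)/sin δ ≈ 0.298.
p = a·p₁ + b·p₂ ≈ (0.908, 0.384, -0.170); φ = arcsin(p_z) ≈ -9.77°, λ = atan2(p_y, p_x) ≈ 22.92°.

≈ 10°S, 23°E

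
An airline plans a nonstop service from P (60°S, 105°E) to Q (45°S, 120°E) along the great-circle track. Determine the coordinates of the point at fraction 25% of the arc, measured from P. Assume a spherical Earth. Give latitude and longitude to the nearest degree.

≈ (56°S, 110°E)

The haversine formula gives a central angle δ ≈ 0.305 rad (17.5°) between the endpoints.
Interpolate at f = 0.25 with slerp weights a = sin((1−f)δ)/sin δ ≈ 0.755, b = sin(fδ)/sin δ ≈ 0.254.
p = a·p₁ + b·p₂ ≈ (-0.187, 0.520, -0.833); φ = arcsin(p_z) ≈ -56.44°, λ = atan2(p_y, p_x) ≈ 109.82°.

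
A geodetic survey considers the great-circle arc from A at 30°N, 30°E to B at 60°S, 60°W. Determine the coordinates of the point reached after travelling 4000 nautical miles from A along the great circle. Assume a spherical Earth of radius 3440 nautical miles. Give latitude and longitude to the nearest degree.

≈ 28°S, 5°W

The haversine formula gives a central angle δ ≈ 2.019 rad (115.7°) between the endpoints. The total great-circle distance is δ·R ≈ 2.019 × 3440 ≈ 6944 nmi, so the target fraction is f = 4000/6944 ≈ 0.576.
Interpolate at f ≈ 0.576 with slerp weights a = sin((1−f)δ)/sin δ ≈ 0.838, b = sin(fδ)/sin δ ≈ 1.018.
p = a·p₁ + b·p₂ ≈ (0.883, -0.078, -0.463); φ = arcsin(p_z) ≈ -27.58°, λ = atan2(p_y, p_x) ≈ -5.06°.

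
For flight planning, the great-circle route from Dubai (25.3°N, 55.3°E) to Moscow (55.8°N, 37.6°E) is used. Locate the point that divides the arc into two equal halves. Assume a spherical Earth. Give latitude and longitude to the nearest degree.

≈ 41°N, 49°E

The haversine formula gives a central angle δ ≈ 0.578 rad (33.1°) between the endpoints.
Interpolate at f = 1/2 with slerp weights a = sin((1−f)δ)/sin δ ≈ 0.522, b = sin(fδ)/sin δ ≈ 0.522.
p = a·p₁ + b·p₂ ≈ (0.501, 0.567, 0.654); φ = arcsin(p_z) ≈ 40.87°, λ = atan2(p_y, p_x) ≈ 48.53°.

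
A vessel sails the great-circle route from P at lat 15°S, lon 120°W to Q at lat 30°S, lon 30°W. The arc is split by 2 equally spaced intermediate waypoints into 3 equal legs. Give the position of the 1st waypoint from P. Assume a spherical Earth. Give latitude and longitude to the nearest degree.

≈ lat 27°S, lon 93°W

The haversine formula gives a central angle δ ≈ 1.441 rad (82.6°) between the endpoints.
Interpolate at f = 1/3 with slerp weights a = sin((1−f)δ)/sin δ ≈ 0.827, b = sin(fδ)/sin δ ≈ 0.466.
p = a·p₁ + b·p₂ ≈ (-0.050, -0.893, -0.447); φ = arcsin(p_z) ≈ -26.55°, λ = atan2(p_y, p_x) ≈ -93.18°.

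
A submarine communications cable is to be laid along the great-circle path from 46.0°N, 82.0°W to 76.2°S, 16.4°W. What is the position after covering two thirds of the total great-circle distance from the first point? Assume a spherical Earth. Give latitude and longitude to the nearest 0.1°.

≈ 38.0°S, 61.3°W

Convert each endpoint to a unit vector on the sphere (x = cos φ cos λ, y = cos φ sin λ, z = sin φ).
The central angle between the endpoints is δ = arccos(p₁·p₂) ≈ 2.253 rad (129.1°).
Interpolate at f = 2/3 with slerp weights a = sin((1−f)δ)/sin δ ≈ 0.879, b = sin(fδ)/sin δ ≈ 1.285.
p = a·p₁ + b·p₂ ≈ (0.379, -0.691, -0.616); φ = arcsin(p_z) ≈ -38.00°, λ = atan2(p_y, p_x) ≈ -61.26°.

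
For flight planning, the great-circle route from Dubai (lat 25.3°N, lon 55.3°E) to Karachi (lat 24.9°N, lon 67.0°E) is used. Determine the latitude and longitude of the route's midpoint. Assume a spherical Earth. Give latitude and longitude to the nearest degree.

Write both endpoints as unit vectors p₁, p₂ with components (cos φ cos λ, cos φ sin λ, sin φ).
The central angle between the endpoints is δ = arccos(p₁·p₂) ≈ 0.185 rad (10.6°).
Interpolate at f = 1/2 with slerp weights a = sin((1−f)δ)/sin δ ≈ 0.502, b = sin(fδ)/sin δ ≈ 0.502.
p = a·p₁ + b·p₂ ≈ (0.436, 0.793, 0.426); φ = arcsin(p_z) ≈ 25.22°, λ = atan2(p_y, p_x) ≈ 61.16°.

≈ lat 25°N, lon 61°E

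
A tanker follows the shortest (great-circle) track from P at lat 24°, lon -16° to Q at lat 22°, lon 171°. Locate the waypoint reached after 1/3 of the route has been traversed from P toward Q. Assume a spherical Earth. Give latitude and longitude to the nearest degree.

Write both endpoints as unit vectors p₁, p₂ with components (cos φ cos λ, cos φ sin λ, sin φ).
The central angle between the endpoints is δ = arccos(p₁·p₂) ≈ 2.330 rad (133.5°).
Interpolate at f = 1/3 with slerp weights a = sin((1−f)δ)/sin δ ≈ 1.378, b = sin(fδ)/sin δ ≈ 0.966.
p = a·p₁ + b·p₂ ≈ (0.326, -0.207, 0.923); φ = arcsin(p_z) ≈ 67.31°, λ = atan2(p_y, p_x) ≈ -32.44°.

≈ lat 67°, lon -32°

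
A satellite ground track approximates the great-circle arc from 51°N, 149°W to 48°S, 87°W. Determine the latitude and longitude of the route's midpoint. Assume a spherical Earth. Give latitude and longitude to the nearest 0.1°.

≈ 1.7°N, 116.9°W

Write both endpoints as unit vectors p₁, p₂ with components (cos φ cos λ, cos φ sin λ, sin φ).
The central angle between the endpoints is δ = arccos(p₁·p₂) ≈ 1.960 rad (112.3°).
Interpolate at f = 1/2 with slerp weights a = sin((1−f)δ)/sin δ ≈ 0.898, b = sin(fδ)/sin δ ≈ 0.898.
p = a·p₁ + b·p₂ ≈ (-0.453, -0.891, 0.031); φ = arcsin(p_z) ≈ 1.75°, λ = atan2(p_y, p_x) ≈ -116.94°.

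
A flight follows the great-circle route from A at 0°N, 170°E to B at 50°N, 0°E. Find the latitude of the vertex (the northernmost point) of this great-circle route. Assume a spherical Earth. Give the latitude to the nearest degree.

The great circle lies in the plane with unit normal n̂ = (p₁ × p₂)/|p₁ × p₂|.
Here n̂_z ≈ -0.144; the vertex latitude is φ_max = arccos|n̂_z| ≈ 81.7°.
Check via Clairaut: cos φ_max = |cos φ₁| · sin C = cos(0.0°)·sin(8.3°) ≈ 0.144, again giving ≈ 81.7°.

≈ 82°N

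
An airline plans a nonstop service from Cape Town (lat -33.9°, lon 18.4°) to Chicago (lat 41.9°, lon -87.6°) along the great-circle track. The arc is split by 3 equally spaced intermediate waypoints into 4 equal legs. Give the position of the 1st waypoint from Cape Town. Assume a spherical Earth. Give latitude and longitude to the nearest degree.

The haversine formula gives a central angle δ ≈ 2.145 rad (122.9°) between the endpoints.
Interpolate at f = 1/4 with slerp weights a = sin((1−f)δ)/sin δ ≈ 1.190, b = sin(fδ)/sin δ ≈ 0.608.
p = a·p₁ + b·p₂ ≈ (0.956, -0.141, -0.257); φ = arcsin(p_z) ≈ -14.92°, λ = atan2(p_y, p_x) ≈ -8.36°.

≈ lat -15°, lon -8°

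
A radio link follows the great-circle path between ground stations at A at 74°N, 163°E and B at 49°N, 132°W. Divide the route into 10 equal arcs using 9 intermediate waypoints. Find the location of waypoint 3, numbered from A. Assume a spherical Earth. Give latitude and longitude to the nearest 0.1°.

≈ 69.8°N, 163.6°W

Write both endpoints as unit vectors p₁, p₂ with components (cos φ cos λ, cos φ sin λ, sin φ).
The central angle between the endpoints is δ = arccos(p₁·p₂) ≈ 0.640 rad (36.7°).
Interpolate at f = 3/10 with slerp weights a = sin((1−f)δ)/sin δ ≈ 0.725, b = sin(fδ)/sin δ ≈ 0.320.
p = a·p₁ + b·p₂ ≈ (-0.331, -0.097, 0.938); φ = arcsin(p_z) ≈ 69.79°, λ = atan2(p_y, p_x) ≈ -163.63°.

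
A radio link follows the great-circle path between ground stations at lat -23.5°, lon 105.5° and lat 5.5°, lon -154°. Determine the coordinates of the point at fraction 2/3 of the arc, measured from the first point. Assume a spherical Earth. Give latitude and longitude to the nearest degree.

Write both endpoints as unit vectors p₁, p₂ with components (cos φ cos λ, cos φ sin λ, sin φ).
The central angle between the endpoints is δ = arccos(p₁·p₂) ≈ 1.777 rad (101.8°).
Interpolate at f = 2/3 with slerp weights a = sin((1−f)δ)/sin δ ≈ 0.570, b = sin(fδ)/sin δ ≈ 0.946.
p = a·p₁ + b·p₂ ≈ (-0.986, 0.091, -0.137); φ = arcsin(p_z) ≈ -7.86°, λ = atan2(p_y, p_x) ≈ 174.73°.

≈ lat -8°, lon 175°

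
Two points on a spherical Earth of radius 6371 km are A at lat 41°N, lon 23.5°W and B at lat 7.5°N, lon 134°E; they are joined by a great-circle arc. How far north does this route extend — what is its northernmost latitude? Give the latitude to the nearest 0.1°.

The great circle lies in the plane with unit normal n̂ = (p₁ × p₂)/|p₁ × p₂|.
Here n̂_z ≈ +0.360; the vertex latitude is φ_max = arccos|n̂_z| ≈ 68.9°.
Check via Clairaut: cos φ_max = |cos φ₁| · sin C = cos(41.0°)·sin(28.5°) ≈ 0.360, again giving ≈ 68.9°.

≈ 68.9°N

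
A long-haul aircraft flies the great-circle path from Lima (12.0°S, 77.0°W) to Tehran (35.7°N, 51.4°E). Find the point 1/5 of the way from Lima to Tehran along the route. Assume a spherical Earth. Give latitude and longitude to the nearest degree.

≈ 4°N, 57°W

Write both endpoints as unit vectors p₁, p₂ with components (cos φ cos λ, cos φ sin λ, sin φ).
The central angle between the endpoints is δ = arccos(p₁·p₂) ≈ 2.233 rad (127.9°).
Interpolate at f = 1/5 with slerp weights a = sin((1−f)δ)/sin δ ≈ 1.239, b = sin(fδ)/sin δ ≈ 0.548.
p = a·p₁ + b·p₂ ≈ (0.550, -0.833, 0.062); φ = arcsin(p_z) ≈ 3.56°, λ = atan2(p_y, p_x) ≈ -56.57°.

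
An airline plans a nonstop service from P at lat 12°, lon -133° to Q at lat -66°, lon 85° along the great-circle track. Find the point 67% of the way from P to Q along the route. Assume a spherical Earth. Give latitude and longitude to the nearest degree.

Write both endpoints as unit vectors p₁, p₂ with components (cos φ cos λ, cos φ sin λ, sin φ).
The central angle between the endpoints is δ = arccos(p₁·p₂) ≈ 2.098 rad (120.2°).
Interpolate at f = 0.67 with slerp weights a = sin((1−f)δ)/sin δ ≈ 0.739, b = sin(fδ)/sin δ ≈ 1.142.
p = a·p₁ + b·p₂ ≈ (-0.452, -0.066, -0.889); φ = arcsin(p_z) ≈ -62.79°, λ = atan2(p_y, p_x) ≈ -171.70°.

≈ lat -63°, lon -172°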